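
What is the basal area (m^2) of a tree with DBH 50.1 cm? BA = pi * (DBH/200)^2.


D/200 = 50.1/200 = 0.2505 m
(D/200)^2 = 0.2505^2 = 0.06275025
BA = 3.141593 * 0.06275025 = 0.197136 ≈ 0.1971 m^2

0.1971 m^2


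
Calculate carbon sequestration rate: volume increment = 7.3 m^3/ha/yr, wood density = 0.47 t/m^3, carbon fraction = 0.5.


C = 7.3 * 0.47 * 0.5 = 1.7155 ≈ 1.72 t C/ha/yr

1.72 t C/ha/yr


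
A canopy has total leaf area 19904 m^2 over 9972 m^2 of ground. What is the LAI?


LAI = 19904 / 9972 = 1.9960 ≈ 2.00

2.00


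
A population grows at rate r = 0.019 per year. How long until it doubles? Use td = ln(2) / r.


td = ln(2) / 0.019 = 0.693147 / 0.019 = 36.4814 ≈ 36.5 years

36.5 years


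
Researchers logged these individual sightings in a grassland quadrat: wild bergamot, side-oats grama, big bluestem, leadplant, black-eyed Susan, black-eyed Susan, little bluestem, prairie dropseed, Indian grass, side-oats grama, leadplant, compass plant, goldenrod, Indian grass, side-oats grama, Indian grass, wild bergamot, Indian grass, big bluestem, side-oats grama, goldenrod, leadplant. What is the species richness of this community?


Total individuals logged = 22
Distinct species (count of individuals): wild bergamot (2), side-oats grama (4), big bluestem (2), leadplant (3), black-eyed Susan (2), little bluestem (1), prairie dropseed (1), Indian grass (4), compass plant (1), goldenrod (2)
Species richness = number of distinct species = 10

10


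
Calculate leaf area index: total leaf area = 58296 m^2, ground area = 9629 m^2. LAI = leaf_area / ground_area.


LAI = 58296 / 9629 = 6.0542 ≈ 6.05

6.05


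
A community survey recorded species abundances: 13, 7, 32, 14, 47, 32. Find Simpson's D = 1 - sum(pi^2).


Total N = 13 + 7 + 32 + 14 + 47 + 32 = 145
Per-species terms:
  p = 13/145 = 0.089655; p^2 = 0.089655^2 = 0.008038
  p = 7/145 = 0.048276; p^2 = 0.048276^2 = 0.002331
  p = 32/145 = 0.220690; p^2 = 0.220690^2 = 0.048704
  p = 14/145 = 0.096552; p^2 = 0.096552^2 = 0.009322
  p = 47/145 = 0.324138; p^2 = 0.324138^2 = 0.105065
  p = 32/145 = 0.220690; p^2 = 0.220690^2 = 0.048704
sum(p^2) = 0.008038 + 0.002331 + 0.048704 + 0.009322 + 0.105065 + 0.048704 = 0.222164
D = 1 - 0.222164 = 0.777836 ≈ 0.7778

0.7778


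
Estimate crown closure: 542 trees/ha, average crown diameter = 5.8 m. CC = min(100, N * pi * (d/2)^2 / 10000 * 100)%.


(d/2)^2 = (5.8/2)^2 = 2.9^2 = 8.41
Crown area = 3.141593 * 8.41 = 26.4208 m^2
N * area / 10000 * 100 = 542 * 26.4208 / 10000 * 100 = 143.201
CC = min(100, 143.201) = 100%

100%


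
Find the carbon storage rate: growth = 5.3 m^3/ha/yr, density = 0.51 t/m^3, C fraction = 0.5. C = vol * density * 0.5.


C = 5.3 * 0.51 * 0.5 = 1.3515 ≈ 1.35 t C/ha/yr

1.35 t C/ha/yr


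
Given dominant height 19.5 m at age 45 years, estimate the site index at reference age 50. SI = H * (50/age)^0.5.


50/45 = 1.11111
(1.11111)^0.5 = 1.05409
SI = 19.5 * 1.05409 = 20.5548 ≈ 20.6 m

20.6 m


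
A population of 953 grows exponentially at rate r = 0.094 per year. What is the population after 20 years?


r*t = 0.094 * 20 = 1.88
exp(1.88) = 6.55350
N = 953 * 6.55350 = 6245.49 ≈ 6245

6245


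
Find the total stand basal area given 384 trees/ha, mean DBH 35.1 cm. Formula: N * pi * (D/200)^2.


(D/200)^2 = (35.1/200)^2 = 0.1755^2 = 0.03080025
Individual BA = 3.141593 * 0.03080025 = 0.0967618 m^2
Stand BA = 384 * 0.0967618 = 37.1565 ≈ 37.16 m^2/ha

37.16 m^2/ha


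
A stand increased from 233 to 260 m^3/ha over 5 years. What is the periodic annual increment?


PAI = (V2 - V1) / period = (260 - 233) / 5 = 27 / 5 = 5.40 m^3/ha/yr

5.40 m^3/ha/yr


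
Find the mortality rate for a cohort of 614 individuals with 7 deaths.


Mortality rate = 7 / 614 = 0.011401 ≈ 0.0114

0.0114


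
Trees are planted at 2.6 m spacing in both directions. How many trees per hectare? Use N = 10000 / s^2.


N = 10000 / 2.6^2 = 10000 / 6.76 = 1479.29 ≈ 1479 trees/ha

1479 trees/ha


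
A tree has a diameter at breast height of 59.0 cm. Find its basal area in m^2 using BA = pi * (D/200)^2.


D/200 = 59.0/200 = 0.295 m
(D/200)^2 = 0.295^2 = 0.087025
BA = 3.141593 * 0.087025 = 0.273397 ≈ 0.2734 m^2

0.2734 m^2


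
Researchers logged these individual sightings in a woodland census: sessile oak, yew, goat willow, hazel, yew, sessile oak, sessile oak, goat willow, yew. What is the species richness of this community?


Total individuals logged = 9
Distinct species (count of individuals): sessile oak (3), yew (3), goat willow (2), hazel (1)
Species richness = number of distinct species = 4

4


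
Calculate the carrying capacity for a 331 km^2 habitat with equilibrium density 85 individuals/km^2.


K = 85 * 331 = 28135 individuals

28135 individuals


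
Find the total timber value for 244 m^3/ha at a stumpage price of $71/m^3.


Value = 244 * 71 = $17324/ha

$17324/ha


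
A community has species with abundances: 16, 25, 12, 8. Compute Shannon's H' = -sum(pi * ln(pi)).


Total N = 16 + 25 + 12 + 8 = 61
Per-species terms:
  p = 16/61 = 0.262295; ln(p) = -1.338285; p*ln(p) = 0.262295 * (-1.338285) = -0.351025
  p = 25/61 = 0.409836; ln(p) = -0.891998; p*ln(p) = 0.409836 * (-0.891998) = -0.365573
  p = 12/61 = 0.196721; ln(p) = -1.625969; p*ln(p) = 0.196721 * (-1.625969) = -0.319862
  p = 8/61 = 0.131148; ln(p) = -2.031429; p*ln(p) = 0.131148 * (-2.031429) = -0.266418
sum(p*ln(p)) = (-0.351025) + (-0.365573) + (-0.319862) + (-0.266418) = -1.302878
H' = -(-1.302878) = 1.302878 ≈ 1.3029

1.3029


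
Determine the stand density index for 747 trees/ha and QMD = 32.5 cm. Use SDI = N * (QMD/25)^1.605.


QMD/25 = 32.5/25 = 1.3
(1.3)^1.605 = exp(1.605 * ln(1.3)) = exp(1.605 * 0.262364) = exp(0.421094) = 1.52363
SDI = 747 * 1.52363 = 1138.15 ≈ 1138

1138


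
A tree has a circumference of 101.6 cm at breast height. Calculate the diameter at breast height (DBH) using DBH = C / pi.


DBH = C / pi = 101.6 / 3.141593 = 32.3403 ≈ 32.34 cm

32.34 cm


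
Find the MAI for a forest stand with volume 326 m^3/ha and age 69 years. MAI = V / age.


MAI = 326 / 69 = 4.7246 ≈ 4.72 m^3/ha/yr

4.72 m^3/ha/yr


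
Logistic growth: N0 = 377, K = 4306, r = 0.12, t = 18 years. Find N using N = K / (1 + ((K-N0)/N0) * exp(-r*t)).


(K - N0)/N0 = (4306 - 377)/377 = 3929/377 = 10.4218
r*t = 0.12 * 18 = 2.16; exp(-2.16) = 0.115325
10.4218 * 0.115325 = 1.20189
1 + 1.20189 = 2.20189
N = 4306 / 2.20189 = 1955.59 ≈ 1956

1956


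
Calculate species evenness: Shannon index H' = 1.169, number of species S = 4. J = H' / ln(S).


ln(4) = 1.38629
J = H' / ln(S) = 1.169 / 1.38629 = 0.843258 ≈ 0.8433

0.8433


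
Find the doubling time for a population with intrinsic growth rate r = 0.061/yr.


td = ln(2) / 0.061 = 0.693147 / 0.061 = 11.3631 ≈ 11.4 years

11.4 years


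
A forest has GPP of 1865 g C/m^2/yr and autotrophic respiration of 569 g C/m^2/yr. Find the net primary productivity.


NPP = GPP - Ra = 1865 - 569 = 1296 g C/m^2/yr

1296 g C/m^2/yr


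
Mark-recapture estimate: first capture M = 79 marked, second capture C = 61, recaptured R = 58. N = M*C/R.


N = M * C / R = 79 * 61 / 58 = 4819 / 58 = 83.09 ≈ 83

83 individuals


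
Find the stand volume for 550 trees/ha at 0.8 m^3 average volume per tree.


V_stand = 550 * 0.8 = 440.0 m^3/ha

440.0 m^3/ha


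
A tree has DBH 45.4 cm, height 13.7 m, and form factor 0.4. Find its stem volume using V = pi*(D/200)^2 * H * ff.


(D/200)^2 = (45.4/200)^2 = 0.227^2 = 0.051529
BA = 3.141593 * 0.051529 = 0.161883 m^2
V = 0.161883 * 13.7 * 0.4 = 0.887119 ≈ 0.887 m^3

0.887 m^3


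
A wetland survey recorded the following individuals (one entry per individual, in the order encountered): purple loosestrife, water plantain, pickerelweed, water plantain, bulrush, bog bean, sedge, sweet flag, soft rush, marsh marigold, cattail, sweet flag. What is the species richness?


Total individuals logged = 12
Distinct species (count of individuals): purple loosestrife (1), water plantain (2), pickerelweed (1), bulrush (1), bog bean (1), sedge (1), sweet flag (2), soft rush (1), marsh marigold (1), cattail (1)
Species richness = number of distinct species = 10

10


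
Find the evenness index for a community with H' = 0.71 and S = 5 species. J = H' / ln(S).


ln(5) = 1.60944
J = H' / ln(S) = 0.71 / 1.60944 = 0.441147 ≈ 0.4411

0.4411


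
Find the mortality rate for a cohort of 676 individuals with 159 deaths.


Mortality rate = 159 / 676 = 0.235207 ≈ 0.2352

0.2352


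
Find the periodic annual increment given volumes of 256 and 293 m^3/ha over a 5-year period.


PAI = (V2 - V1) / period = (293 - 256) / 5 = 37 / 5 = 7.40 m^3/ha/yr

7.40 m^3/ha/yr


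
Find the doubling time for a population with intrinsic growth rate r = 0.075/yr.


td = ln(2) / 0.075 = 0.693147 / 0.075 = 9.24196 ≈ 9.2 years

9.2 years


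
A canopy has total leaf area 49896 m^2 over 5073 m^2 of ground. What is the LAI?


LAI = 49896 / 5073 = 9.8356 ≈ 9.84

9.84


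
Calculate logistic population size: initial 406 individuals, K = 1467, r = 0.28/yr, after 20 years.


(K - N0)/N0 = (1467 - 406)/406 = 1061/406 = 2.61330
r*t = 0.28 * 20 = 5.6; exp(-5.6) = 0.00369786
2.61330 * 0.00369786 = 0.00966362
1 + 0.00966362 = 1.00966
N = 1467 / 1.00966 = 1452.96 ≈ 1453

1453


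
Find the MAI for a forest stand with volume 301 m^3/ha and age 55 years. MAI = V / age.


MAI = 301 / 55 = 5.4727 ≈ 5.47 m^3/ha/yr

5.47 m^3/ha/yr


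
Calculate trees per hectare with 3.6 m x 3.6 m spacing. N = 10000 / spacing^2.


N = 10000 / 3.6^2 = 10000 / 12.96 = 771.605 ≈ 772 trees/ha

772 trees/ha


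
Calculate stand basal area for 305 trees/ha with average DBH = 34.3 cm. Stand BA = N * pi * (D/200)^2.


(D/200)^2 = (34.3/200)^2 = 0.1715^2 = 0.02941225
Individual BA = 3.141593 * 0.02941225 = 0.0924013 m^2
Stand BA = 305 * 0.0924013 = 28.1824 ≈ 28.18 m^2/ha

28.18 m^2/ha


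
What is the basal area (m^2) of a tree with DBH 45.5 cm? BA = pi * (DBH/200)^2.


D/200 = 45.5/200 = 0.2275 m
(D/200)^2 = 0.2275^2 = 0.05175625
BA = 3.141593 * 0.05175625 = 0.162597 ≈ 0.1626 m^2

0.1626 m^2


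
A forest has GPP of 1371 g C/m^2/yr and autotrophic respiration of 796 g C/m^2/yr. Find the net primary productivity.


NPP = GPP - Ra = 1371 - 796 = 575 g C/m^2/yr

575 g C/m^2/yr


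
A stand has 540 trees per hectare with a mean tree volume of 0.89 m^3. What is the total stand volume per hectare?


V_stand = 540 * 0.89 = 480.6 m^3/ha

480.6 m^3/ha


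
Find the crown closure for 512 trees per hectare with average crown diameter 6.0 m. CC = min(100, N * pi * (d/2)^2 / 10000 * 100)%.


(d/2)^2 = (6.0/2)^2 = 3^2 = 9
Crown area = 3.141593 * 9 = 28.2743 m^2
N * area / 10000 * 100 = 512 * 28.2743 / 10000 * 100 = 144.764
CC = min(100, 144.764) = 100%

100%


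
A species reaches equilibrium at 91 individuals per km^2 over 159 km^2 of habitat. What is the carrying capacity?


K = 91 * 159 = 14469 individuals

14469 individuals


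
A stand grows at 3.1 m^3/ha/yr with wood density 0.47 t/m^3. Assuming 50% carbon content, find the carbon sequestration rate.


C = 3.1 * 0.47 * 0.5 = 0.7285 ≈ 0.73 t C/ha/yr

0.73 t C/ha/yr


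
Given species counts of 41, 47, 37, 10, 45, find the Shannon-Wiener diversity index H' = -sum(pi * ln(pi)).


Total N = 41 + 47 + 37 + 10 + 45 = 180
Per-species terms:
  p = 41/180 = 0.227778; ln(p) = -1.479384; p*ln(p) = 0.227778 * (-1.479384) = -0.336971
  p = 47/180 = 0.261111; ln(p) = -1.342810; p*ln(p) = 0.261111 * (-1.342810) = -0.350622
  p = 37/180 = 0.205556; ln(p) = -1.582037; p*ln(p) = 0.205556 * (-1.582037) = -0.325197
  p = 10/180 = 0.055556; ln(p) = -2.890364; p*ln(p) = 0.055556 * (-2.890364) = -0.160577
  p = 45/180 = 0.250000; ln(p) = -1.386294; p*ln(p) = 0.250000 * (-1.386294) = -0.346574
sum(p*ln(p)) = (-0.336971) + (-0.350622) + (-0.325197) + (-0.160577) + (-0.346574) = -1.519941
H' = -(-1.519941) = 1.519941 ≈ 1.5199

1.5199


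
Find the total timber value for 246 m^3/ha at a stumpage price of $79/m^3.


Value = 246 * 79 = $19434/ha

$19434/ha


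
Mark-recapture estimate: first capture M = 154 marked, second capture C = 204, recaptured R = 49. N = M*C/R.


N = M * C / R = 154 * 204 / 49 = 31416 / 49 = 641.14 ≈ 641

641 individuals


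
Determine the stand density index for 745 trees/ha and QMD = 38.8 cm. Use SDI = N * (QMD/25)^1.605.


QMD/25 = 38.8/25 = 1.552
(1.552)^1.605 = exp(1.605 * ln(1.552)) = exp(1.605 * 0.439544) = exp(0.705468) = 2.02479
SDI = 745 * 2.02479 = 1508.47 ≈ 1508

1508


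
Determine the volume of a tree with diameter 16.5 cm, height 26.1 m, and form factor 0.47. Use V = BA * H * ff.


(D/200)^2 = (16.5/200)^2 = 0.0825^2 = 0.00680625
BA = 3.141593 * 0.00680625 = 0.0213825 m^2
V = 0.0213825 * 26.1 * 0.47 = 0.262299 ≈ 0.262 m^3

0.262 m^3


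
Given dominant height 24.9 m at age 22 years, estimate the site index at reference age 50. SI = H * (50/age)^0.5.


50/22 = 2.27273
(2.27273)^0.5 = 1.50756
SI = 24.9 * 1.50756 = 37.5382 ≈ 37.5 m

37.5 m


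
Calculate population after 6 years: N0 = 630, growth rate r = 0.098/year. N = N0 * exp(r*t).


r*t = 0.098 * 6 = 0.588
exp(0.588) = 1.80038
N = 630 * 1.80038 = 1134.24 ≈ 1134

1134


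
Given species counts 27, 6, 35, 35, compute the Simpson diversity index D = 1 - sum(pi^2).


Total N = 27 + 6 + 35 + 35 = 103
Per-species terms:
  p = 27/103 = 0.262136; p^2 = 0.262136^2 = 0.068715
  p = 6/103 = 0.058252; p^2 = 0.058252^2 = 0.003393
  p = 35/103 = 0.339806; p^2 = 0.339806^2 = 0.115468
  p = 35/103 = 0.339806; p^2 = 0.339806^2 = 0.115468
sum(p^2) = 0.068715 + 0.003393 + 0.115468 + 0.115468 = 0.303044
D = 1 - 0.303044 = 0.696956 ≈ 0.6970

0.6970


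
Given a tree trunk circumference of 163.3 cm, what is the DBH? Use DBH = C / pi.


DBH = C / pi = 163.3 / 3.141593 = 51.9800 ≈ 51.98 cm

51.98 cm


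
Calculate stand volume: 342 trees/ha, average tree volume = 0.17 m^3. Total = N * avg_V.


V_stand = 342 * 0.17 = 58.14 ≈ 58.1 m^3/ha

58.1 m^3/ha


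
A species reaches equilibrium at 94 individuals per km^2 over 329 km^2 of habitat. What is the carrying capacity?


K = 94 * 329 = 30926 individuals

30926 individuals


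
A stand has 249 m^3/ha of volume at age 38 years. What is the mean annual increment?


MAI = 249 / 38 = 6.5526 ≈ 6.55 m^3/ha/yr

6.55 m^3/ha/yr


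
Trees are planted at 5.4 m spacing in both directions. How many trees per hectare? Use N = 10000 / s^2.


N = 10000 / 5.4^2 = 10000 / 29.16 = 342.936 ≈ 343 trees/ha

343 trees/ha


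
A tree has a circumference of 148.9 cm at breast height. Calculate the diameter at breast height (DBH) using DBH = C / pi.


DBH = C / pi = 148.9 / 3.141593 = 47.3963 ≈ 47.40 cm

47.40 cm


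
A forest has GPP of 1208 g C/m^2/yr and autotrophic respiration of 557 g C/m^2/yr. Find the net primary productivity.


NPP = GPP - Ra = 1208 - 557 = 651 g C/m^2/yr

651 g C/m^2/yr


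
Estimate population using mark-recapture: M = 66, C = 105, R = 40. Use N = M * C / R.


N = M * C / R = 66 * 105 / 40 = 6930 / 40 = 173.25 ≈ 173

173 individuals


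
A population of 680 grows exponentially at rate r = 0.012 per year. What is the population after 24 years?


r*t = 0.012 * 24 = 0.288
exp(0.288) = 1.33376
N = 680 * 1.33376 = 906.957 ≈ 907

907


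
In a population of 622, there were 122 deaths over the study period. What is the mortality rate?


Mortality rate = 122 / 622 = 0.196141 ≈ 0.1961

0.1961


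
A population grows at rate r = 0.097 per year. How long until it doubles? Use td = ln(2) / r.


td = ln(2) / 0.097 = 0.693147 / 0.097 = 7.14585 ≈ 7.1 years

7.1 years


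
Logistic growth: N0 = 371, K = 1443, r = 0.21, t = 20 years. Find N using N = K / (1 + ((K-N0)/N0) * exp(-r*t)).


(K - N0)/N0 = (1443 - 371)/371 = 1072/371 = 2.88949
r*t = 0.21 * 20 = 4.2; exp(-4.2) = 0.0149956
2.88949 * 0.0149956 = 0.0433296
1 + 0.0433296 = 1.04333
N = 1443 / 1.04333 = 1383.07 ≈ 1383

1383


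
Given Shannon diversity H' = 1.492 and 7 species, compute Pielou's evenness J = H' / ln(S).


ln(7) = 1.94591
J = H' / ln(S) = 1.492 / 1.94591 = 0.766736 ≈ 0.7667

0.7667


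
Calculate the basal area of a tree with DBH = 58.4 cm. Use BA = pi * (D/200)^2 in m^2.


D/200 = 58.4/200 = 0.292 m
(D/200)^2 = 0.292^2 = 0.085264
BA = 3.141593 * 0.085264 = 0.267865 ≈ 0.2679 m^2

0.2679 m^2


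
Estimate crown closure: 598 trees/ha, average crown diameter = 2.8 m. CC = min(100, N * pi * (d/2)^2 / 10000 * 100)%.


(d/2)^2 = (2.8/2)^2 = 1.4^2 = 1.96
Crown area = 3.141593 * 1.96 = 6.15752 m^2
N * area / 10000 * 100 = 598 * 6.15752 / 10000 * 100 = 36.8220
CC = min(100, 36.8220) = 36.8220 ≈ 36.8%

36.8%


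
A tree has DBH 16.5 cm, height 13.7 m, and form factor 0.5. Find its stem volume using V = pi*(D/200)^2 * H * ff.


(D/200)^2 = (16.5/200)^2 = 0.0825^2 = 0.00680625
BA = 3.141593 * 0.00680625 = 0.0213825 m^2
V = 0.0213825 * 13.7 * 0.5 = 0.146470 ≈ 0.146 m^3

0.146 m^3


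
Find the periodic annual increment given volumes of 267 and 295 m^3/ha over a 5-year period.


PAI = (V2 - V1) / period = (295 - 267) / 5 = 28 / 5 = 5.60 m^3/ha/yr

5.60 m^3/ha/yr


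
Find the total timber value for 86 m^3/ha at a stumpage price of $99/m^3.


Value = 86 * 99 = $8514/ha

$8514/ha


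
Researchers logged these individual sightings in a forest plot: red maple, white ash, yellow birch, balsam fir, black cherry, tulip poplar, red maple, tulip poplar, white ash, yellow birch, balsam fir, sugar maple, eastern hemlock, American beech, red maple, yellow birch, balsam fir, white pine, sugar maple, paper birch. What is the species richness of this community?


Total individuals logged = 20
Distinct species (count of individuals): red maple (3), white ash (2), yellow birch (3), balsam fir (3), black cherry (1), tulip poplar (2), sugar maple (2), eastern hemlock (1), American beech (1), white pine (1), paper birch (1)
Species richness = number of distinct species = 11

11


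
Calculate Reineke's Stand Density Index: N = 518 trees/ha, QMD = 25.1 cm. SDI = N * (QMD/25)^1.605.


QMD/25 = 25.1/25 = 1.004
(1.004)^1.605 = exp(1.605 * ln(1.004)) = exp(1.605 * 0.00399202) = exp(0.00640719) = 1.00643
SDI = 518 * 1.00643 = 521.331 ≈ 521

521


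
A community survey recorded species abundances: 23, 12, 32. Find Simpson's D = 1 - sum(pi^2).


Total N = 23 + 12 + 32 = 67
Per-species terms:
  p = 23/67 = 0.343284; p^2 = 0.343284^2 = 0.117844
  p = 12/67 = 0.179104; p^2 = 0.179104^2 = 0.032078
  p = 32/67 = 0.477612; p^2 = 0.477612^2 = 0.228113
sum(p^2) = 0.117844 + 0.032078 + 0.228113 = 0.378035
D = 1 - 0.378035 = 0.621965 ≈ 0.6220

0.6220


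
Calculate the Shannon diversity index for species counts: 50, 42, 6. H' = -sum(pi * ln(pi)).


Total N = 50 + 42 + 6 = 98
Per-species terms:
  p = 50/98 = 0.510204; ln(p) = -0.672945; p*ln(p) = 0.510204 * (-0.672945) = -0.343339
  p = 42/98 = 0.428571; ln(p) = -0.847299; p*ln(p) = 0.428571 * (-0.847299) = -0.363128
  p = 6/98 = 0.061224; ln(p) = -2.793216; p*ln(p) = 0.061224 * (-2.793216) = -0.171012
sum(p*ln(p)) = (-0.343339) + (-0.363128) + (-0.171012) = -0.877479
H' = -(-0.877479) = 0.877479 ≈ 0.8775

0.8775


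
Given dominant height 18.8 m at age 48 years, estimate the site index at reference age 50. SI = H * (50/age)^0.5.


50/48 = 1.04167
(1.04167)^0.5 = 1.02062
SI = 18.8 * 1.02062 = 19.1877 ≈ 19.2 m

19.2 m


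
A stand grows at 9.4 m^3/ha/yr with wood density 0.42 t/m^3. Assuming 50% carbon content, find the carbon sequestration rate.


C = 9.4 * 0.42 * 0.5 = 1.974 ≈ 1.97 t C/ha/yr

1.97 t C/ha/yr


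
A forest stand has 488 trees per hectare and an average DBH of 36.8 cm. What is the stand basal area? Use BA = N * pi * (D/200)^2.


(D/200)^2 = (36.8/200)^2 = 0.184^2 = 0.033856
Individual BA = 3.141593 * 0.033856 = 0.106362 m^2
Stand BA = 488 * 0.106362 = 51.9047 ≈ 51.90 m^2/ha

51.90 m^2/ha


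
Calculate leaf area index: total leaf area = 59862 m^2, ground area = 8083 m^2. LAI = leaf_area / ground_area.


LAI = 59862 / 8083 = 7.4059 ≈ 7.41

7.41


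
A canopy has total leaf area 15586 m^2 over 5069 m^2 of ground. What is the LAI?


LAI = 15586 / 5069 = 3.0748 ≈ 3.07

3.07


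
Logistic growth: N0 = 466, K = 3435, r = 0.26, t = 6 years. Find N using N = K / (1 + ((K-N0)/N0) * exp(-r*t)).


(K - N0)/N0 = (3435 - 466)/466 = 2969/466 = 6.37124
r*t = 0.26 * 6 = 1.56; exp(-1.56) = 0.210136
6.37124 * 0.210136 = 1.33883
1 + 1.33883 = 2.33883
N = 3435 / 2.33883 = 1468.68 ≈ 1469

1469


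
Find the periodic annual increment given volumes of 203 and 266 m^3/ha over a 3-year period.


PAI = (V2 - V1) / period = (266 - 203) / 3 = 63 / 3 = 21.00 m^3/ha/yr

21.00 m^3/ha/yr


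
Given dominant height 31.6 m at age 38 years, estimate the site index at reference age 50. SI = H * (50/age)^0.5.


50/38 = 1.31579
(1.31579)^0.5 = 1.14708
SI = 31.6 * 1.14708 = 36.2477 ≈ 36.2 m

36.2 m


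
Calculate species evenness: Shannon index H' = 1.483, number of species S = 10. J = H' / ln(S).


ln(10) = 2.30259
J = H' / ln(S) = 1.483 / 2.30259 = 0.644057 ≈ 0.6441

0.6441


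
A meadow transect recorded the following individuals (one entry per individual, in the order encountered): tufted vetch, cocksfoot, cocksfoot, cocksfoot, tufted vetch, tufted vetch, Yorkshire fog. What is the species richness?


Total individuals logged = 7
Distinct species (count of individuals): tufted vetch (3), cocksfoot (3), Yorkshire fog (1)
Species richness = number of distinct species = 3

3


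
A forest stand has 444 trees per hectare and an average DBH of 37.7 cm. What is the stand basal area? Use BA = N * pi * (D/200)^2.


(D/200)^2 = (37.7/200)^2 = 0.1885^2 = 0.03553225
Individual BA = 3.141593 * 0.03553225 = 0.111628 m^2
Stand BA = 444 * 0.111628 = 49.5628 ≈ 49.56 m^2/ha

49.56 m^2/ha


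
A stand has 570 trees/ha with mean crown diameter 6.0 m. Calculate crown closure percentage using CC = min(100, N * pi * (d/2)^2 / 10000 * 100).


(d/2)^2 = (6.0/2)^2 = 3^2 = 9
Crown area = 3.141593 * 9 = 28.2743 m^2
N * area / 10000 * 100 = 570 * 28.2743 / 10000 * 100 = 161.164
CC = min(100, 161.164) = 100%

100%


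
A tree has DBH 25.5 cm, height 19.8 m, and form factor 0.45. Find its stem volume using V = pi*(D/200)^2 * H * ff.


(D/200)^2 = (25.5/200)^2 = 0.1275^2 = 0.01625625
BA = 3.141593 * 0.01625625 = 0.0510705 m^2
V = 0.0510705 * 19.8 * 0.45 = 0.455038 ≈ 0.455 m^3

0.455 m^3


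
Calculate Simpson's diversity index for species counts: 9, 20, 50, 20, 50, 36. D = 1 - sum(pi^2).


Total N = 9 + 20 + 50 + 20 + 50 + 36 = 185
Per-species terms:
  p = 9/185 = 0.048649; p^2 = 0.048649^2 = 0.002367
  p = 20/185 = 0.108108; p^2 = 0.108108^2 = 0.011687
  p = 50/185 = 0.270270; p^2 = 0.270270^2 = 0.073046
  p = 20/185 = 0.108108; p^2 = 0.108108^2 = 0.011687
  p = 50/185 = 0.270270; p^2 = 0.270270^2 = 0.073046
  p = 36/185 = 0.194595; p^2 = 0.194595^2 = 0.037867
sum(p^2) = 0.002367 + 0.011687 + 0.073046 + 0.011687 + 0.073046 + 0.037867 = 0.209700
D = 1 - 0.209700 = 0.790300 ≈ 0.7903

0.7903


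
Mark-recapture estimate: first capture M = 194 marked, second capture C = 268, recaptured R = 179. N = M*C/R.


N = M * C / R = 194 * 268 / 179 = 51992 / 179 = 290.46 ≈ 290

290 individuals


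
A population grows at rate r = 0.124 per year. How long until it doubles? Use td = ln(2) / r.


td = ln(2) / 0.124 = 0.693147 / 0.124 = 5.58990 ≈ 5.6 years

5.6 years


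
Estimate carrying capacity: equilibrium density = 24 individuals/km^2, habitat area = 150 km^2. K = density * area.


K = 24 * 150 = 3600 individuals

3600 individuals


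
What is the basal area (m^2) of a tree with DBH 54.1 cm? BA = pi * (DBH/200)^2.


D/200 = 54.1/200 = 0.2705 m
(D/200)^2 = 0.2705^2 = 0.07317025
BA = 3.141593 * 0.07317025 = 0.229871 ≈ 0.2299 m^2

0.2299 m^2


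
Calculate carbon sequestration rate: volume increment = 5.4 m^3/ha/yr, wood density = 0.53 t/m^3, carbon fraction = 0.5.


C = 5.4 * 0.53 * 0.5 = 1.431 ≈ 1.43 t C/ha/yr

1.43 t C/ha/yr


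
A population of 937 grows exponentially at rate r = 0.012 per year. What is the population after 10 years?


r*t = 0.012 * 10 = 0.12
exp(0.12) = 1.12750
N = 937 * 1.12750 = 1056.47 ≈ 1056

1056


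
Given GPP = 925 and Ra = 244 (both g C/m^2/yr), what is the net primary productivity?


NPP = GPP - Ra = 925 - 244 = 681 g C/m^2/yr

681 g C/m^2/yr


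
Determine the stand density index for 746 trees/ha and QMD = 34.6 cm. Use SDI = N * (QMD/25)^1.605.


QMD/25 = 34.6/25 = 1.384
(1.384)^1.605 = exp(1.605 * ln(1.384)) = exp(1.605 * 0.324978) = exp(0.521590) = 1.68470
SDI = 746 * 1.68470 = 1256.79 ≈ 1257

1257


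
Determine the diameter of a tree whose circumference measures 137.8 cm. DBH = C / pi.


DBH = C / pi = 137.8 / 3.141593 = 43.8631 ≈ 43.86 cm

43.86 cm


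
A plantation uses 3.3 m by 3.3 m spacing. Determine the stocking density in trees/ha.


N = 10000 / 3.3^2 = 10000 / 10.89 = 918.274 ≈ 918 trees/ha

918 trees/ha


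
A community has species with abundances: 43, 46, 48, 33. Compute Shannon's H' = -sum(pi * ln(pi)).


Total N = 43 + 46 + 48 + 33 = 170
Per-species terms:
  p = 43/170 = 0.252941; ln(p) = -1.374599; p*ln(p) = 0.252941 * (-1.374599) = -0.347692
  p = 46/170 = 0.270588; ln(p) = -1.307158; p*ln(p) = 0.270588 * (-1.307158) = -0.353701
  p = 48/170 = 0.282353; ln(p) = -1.264597; p*ln(p) = 0.282353 * (-1.264597) = -0.357063
  p = 33/170 = 0.194118; ln(p) = -1.639289; p*ln(p) = 0.194118 * (-1.639289) = -0.318216
sum(p*ln(p)) = (-0.347692) + (-0.353701) + (-0.357063) + (-0.318216) = -1.376672
H' = -(-1.376672) = 1.376672 ≈ 1.3767

1.3767


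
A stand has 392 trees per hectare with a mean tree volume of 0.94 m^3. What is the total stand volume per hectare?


V_stand = 392 * 0.94 = 368.48 ≈ 368.5 m^3/ha

368.5 m^3/ha


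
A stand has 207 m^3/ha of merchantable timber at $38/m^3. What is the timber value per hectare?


Value = 207 * 38 = $7866/ha

$7866/ha


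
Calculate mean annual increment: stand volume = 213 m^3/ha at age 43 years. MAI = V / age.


MAI = 213 / 43 = 4.9535 ≈ 4.95 m^3/ha/yr

4.95 m^3/ha/yr


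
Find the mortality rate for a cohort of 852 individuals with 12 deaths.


Mortality rate = 12 / 852 = 0.014085 ≈ 0.0141

0.0141


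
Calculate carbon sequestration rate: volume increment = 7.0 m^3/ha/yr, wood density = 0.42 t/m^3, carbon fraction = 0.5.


C = 7.0 * 0.42 * 0.5 = 1.47 t C/ha/yr

1.47 t C/ha/yr


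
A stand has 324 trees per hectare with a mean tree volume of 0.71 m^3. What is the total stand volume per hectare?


V_stand = 324 * 0.71 = 230.04 ≈ 230.0 m^3/ha

230.0 m^3/ha


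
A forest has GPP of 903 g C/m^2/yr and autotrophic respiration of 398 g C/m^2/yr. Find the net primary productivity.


NPP = GPP - Ra = 903 - 398 = 505 g C/m^2/yr

505 g C/m^2/yr


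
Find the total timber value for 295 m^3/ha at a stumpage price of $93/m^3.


Value = 295 * 93 = $27435/ha

$27435/ha


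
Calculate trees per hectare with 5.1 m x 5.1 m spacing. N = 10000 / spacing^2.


N = 10000 / 5.1^2 = 10000 / 26.01 = 384.468 ≈ 384 trees/ha

384 trees/ha


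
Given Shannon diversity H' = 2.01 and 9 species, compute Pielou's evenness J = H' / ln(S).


ln(9) = 2.19722
J = H' / ln(S) = 2.01 / 2.19722 = 0.914792 ≈ 0.9148

0.9148


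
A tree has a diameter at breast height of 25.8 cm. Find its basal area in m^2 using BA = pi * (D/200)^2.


D/200 = 25.8/200 = 0.129 m
(D/200)^2 = 0.129^2 = 0.016641
BA = 3.141593 * 0.016641 = 0.0522792 ≈ 0.0523 m^2

0.0523 m^2


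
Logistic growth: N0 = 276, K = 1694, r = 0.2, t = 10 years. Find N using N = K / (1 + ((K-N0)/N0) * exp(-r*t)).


(K - N0)/N0 = (1694 - 276)/276 = 1418/276 = 5.13768
r*t = 0.2 * 10 = 2; exp(-2) = 0.135335
5.13768 * 0.135335 = 0.695308
1 + 0.695308 = 1.69531
N = 1694 / 1.69531 = 999.227 ≈ 999

999


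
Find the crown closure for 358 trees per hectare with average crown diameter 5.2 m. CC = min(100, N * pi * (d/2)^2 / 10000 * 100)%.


(d/2)^2 = (5.2/2)^2 = 2.6^2 = 6.76
Crown area = 3.141593 * 6.76 = 21.2372 m^2
N * area / 10000 * 100 = 358 * 21.2372 / 10000 * 100 = 76.0292
CC = min(100, 76.0292) = 76.0292 ≈ 76.0%

76.0%


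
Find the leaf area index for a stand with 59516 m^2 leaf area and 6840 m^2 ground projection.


LAI = 59516 / 6840 = 8.7012 ≈ 8.70

8.70


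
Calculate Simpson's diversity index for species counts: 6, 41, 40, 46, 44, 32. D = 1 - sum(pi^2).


Total N = 6 + 41 + 40 + 46 + 44 + 32 = 209
Per-species terms:
  p = 6/209 = 0.028708; p^2 = 0.028708^2 = 0.000824
  p = 41/209 = 0.196172; p^2 = 0.196172^2 = 0.038483
  p = 40/209 = 0.191388; p^2 = 0.191388^2 = 0.036629
  p = 46/209 = 0.220096; p^2 = 0.220096^2 = 0.048442
  p = 44/209 = 0.210526; p^2 = 0.210526^2 = 0.044321
  p = 32/209 = 0.153110; p^2 = 0.153110^2 = 0.023443
sum(p^2) = 0.000824 + 0.038483 + 0.036629 + 0.048442 + 0.044321 + 0.023443 = 0.192142
D = 1 - 0.192142 = 0.807858 ≈ 0.8079

0.8079


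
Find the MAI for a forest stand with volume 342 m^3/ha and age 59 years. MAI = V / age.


MAI = 342 / 59 = 5.7966 ≈ 5.80 m^3/ha/yr

5.80 m^3/ha/yr


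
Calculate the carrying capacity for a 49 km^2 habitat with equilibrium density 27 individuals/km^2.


K = 27 * 49 = 1323 individuals

1323 individuals


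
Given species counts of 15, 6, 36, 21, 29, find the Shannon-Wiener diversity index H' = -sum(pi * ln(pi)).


Total N = 15 + 6 + 36 + 21 + 29 = 107
Per-species terms:
  p = 15/107 = 0.140187; ln(p) = -1.964778; p*ln(p) = 0.140187 * (-1.964778) = -0.275436
  p = 6/107 = 0.056075; ln(p) = -2.881065; p*ln(p) = 0.056075 * (-2.881065) = -0.161556
  p = 36/107 = 0.336449; ln(p) = -1.089309; p*ln(p) = 0.336449 * (-1.089309) = -0.366497
  p = 21/107 = 0.196262; ln(p) = -1.628305; p*ln(p) = 0.196262 * (-1.628305) = -0.319574
  p = 29/107 = 0.271028; ln(p) = -1.305533; p*ln(p) = 0.271028 * (-1.305533) = -0.353836
sum(p*ln(p)) = (-0.275436) + (-0.161556) + (-0.366497) + (-0.319574) + (-0.353836) = -1.476899
H' = -(-1.476899) = 1.476899 ≈ 1.4769

1.4769


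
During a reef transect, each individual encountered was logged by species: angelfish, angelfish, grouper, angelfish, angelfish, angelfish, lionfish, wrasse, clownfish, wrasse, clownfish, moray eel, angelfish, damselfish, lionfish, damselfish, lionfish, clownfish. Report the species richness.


Total individuals logged = 18
Distinct species (count of individuals): angelfish (6), grouper (1), lionfish (3), wrasse (2), clownfish (3), moray eel (1), damselfish (2)
Species richness = number of distinct species = 7

7


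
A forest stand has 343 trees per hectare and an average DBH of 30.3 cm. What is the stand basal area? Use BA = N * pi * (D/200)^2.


(D/200)^2 = (30.3/200)^2 = 0.1515^2 = 0.02295225
Individual BA = 3.141593 * 0.02295225 = 0.0721066 m^2
Stand BA = 343 * 0.0721066 = 24.7326 ≈ 24.73 m^2/ha

24.73 m^2/ha


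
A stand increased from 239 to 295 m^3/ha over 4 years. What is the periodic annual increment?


PAI = (V2 - V1) / period = (295 - 239) / 4 = 56 / 4 = 14.00 m^3/ha/yr

14.00 m^3/ha/yr


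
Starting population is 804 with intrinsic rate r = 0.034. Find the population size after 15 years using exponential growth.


r*t = 0.034 * 15 = 0.51
exp(0.51) = 1.66529
N = 804 * 1.66529 = 1338.89 ≈ 1339

1339


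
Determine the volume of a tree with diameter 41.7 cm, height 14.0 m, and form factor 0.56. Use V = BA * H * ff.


(D/200)^2 = (41.7/200)^2 = 0.2085^2 = 0.04347225
BA = 3.141593 * 0.04347225 = 0.136572 m^2
V = 0.136572 * 14.0 * 0.56 = 1.07072 ≈ 1.071 m^3

1.071 m^3


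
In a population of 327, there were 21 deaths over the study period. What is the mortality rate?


Mortality rate = 21 / 327 = 0.064220 ≈ 0.0642

0.0642


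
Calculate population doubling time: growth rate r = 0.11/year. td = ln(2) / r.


td = ln(2) / 0.11 = 0.693147 / 0.11 = 6.30134 ≈ 6.3 years

6.3 years


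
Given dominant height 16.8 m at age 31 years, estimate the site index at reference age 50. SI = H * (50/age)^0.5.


50/31 = 1.61290
(1.61290)^0.5 = 1.27000
SI = 16.8 * 1.27000 = 21.3360 ≈ 21.3 m

21.3 m


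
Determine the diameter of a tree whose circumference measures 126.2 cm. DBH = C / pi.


DBH = C / pi = 126.2 / 3.141593 = 40.1707 ≈ 40.17 cm

40.17 cm


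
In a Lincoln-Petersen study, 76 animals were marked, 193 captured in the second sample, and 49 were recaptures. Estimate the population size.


N = M * C / R = 76 * 193 / 49 = 14668 / 49 = 299.35 ≈ 299

299 individuals


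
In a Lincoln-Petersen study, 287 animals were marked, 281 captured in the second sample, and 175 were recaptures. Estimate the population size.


N = M * C / R = 287 * 281 / 175 = 80647 / 175 = 460.84 ≈ 461

461 individuals


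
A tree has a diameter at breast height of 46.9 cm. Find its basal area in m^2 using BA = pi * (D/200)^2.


D/200 = 46.9/200 = 0.2345 m
(D/200)^2 = 0.2345^2 = 0.05499025
BA = 3.141593 * 0.05499025 = 0.172757 ≈ 0.1728 m^2

0.1728 m^2


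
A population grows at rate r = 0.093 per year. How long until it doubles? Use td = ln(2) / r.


td = ln(2) / 0.093 = 0.693147 / 0.093 = 7.45319 ≈ 7.5 years

7.5 years


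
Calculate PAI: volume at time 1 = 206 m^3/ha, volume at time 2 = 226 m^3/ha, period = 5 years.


PAI = (V2 - V1) / period = (226 - 206) / 5 = 20 / 5 = 4.00 m^3/ha/yr

4.00 m^3/ha/yr


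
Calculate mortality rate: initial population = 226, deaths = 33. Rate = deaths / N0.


Mortality rate = 33 / 226 = 0.146018 ≈ 0.1460

0.1460


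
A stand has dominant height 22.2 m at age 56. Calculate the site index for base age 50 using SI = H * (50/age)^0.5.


50/56 = 0.892857
(0.892857)^0.5 = 0.944911
SI = 22.2 * 0.944911 = 20.9770 ≈ 21.0 m

21.0 m


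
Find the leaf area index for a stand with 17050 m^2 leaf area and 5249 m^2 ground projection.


LAI = 17050 / 5249 = 3.2482 ≈ 3.25

3.25


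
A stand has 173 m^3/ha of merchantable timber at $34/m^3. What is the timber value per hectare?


Value = 173 * 34 = $5882/ha

$5882/ha


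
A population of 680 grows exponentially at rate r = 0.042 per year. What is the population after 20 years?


r*t = 0.042 * 20 = 0.84
exp(0.84) = 2.31637
N = 680 * 2.31637 = 1575.13 ≈ 1575

1575


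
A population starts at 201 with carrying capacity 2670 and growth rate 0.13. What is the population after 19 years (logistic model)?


(K - N0)/N0 = (2670 - 201)/201 = 2469/201 = 12.2836
r*t = 0.13 * 19 = 2.47; exp(-2.47) = 0.0845849
12.2836 * 0.0845849 = 1.03901
1 + 1.03901 = 2.03901
N = 2670 / 2.03901 = 1309.46 ≈ 1309

1309


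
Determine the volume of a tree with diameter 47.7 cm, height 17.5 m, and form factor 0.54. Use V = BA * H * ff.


(D/200)^2 = (47.7/200)^2 = 0.2385^2 = 0.05688225
BA = 3.141593 * 0.05688225 = 0.178701 m^2
V = 0.178701 * 17.5 * 0.54 = 1.68872 ≈ 1.689 m^3

1.689 m^3


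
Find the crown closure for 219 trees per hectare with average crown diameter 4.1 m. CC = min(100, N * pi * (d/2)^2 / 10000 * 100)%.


(d/2)^2 = (4.1/2)^2 = 2.05^2 = 4.2025
Crown area = 3.141593 * 4.2025 = 13.2025 m^2
N * area / 10000 * 100 = 219 * 13.2025 / 10000 * 100 = 28.9135
CC = min(100, 28.9135) = 28.9135 ≈ 28.9%

28.9%


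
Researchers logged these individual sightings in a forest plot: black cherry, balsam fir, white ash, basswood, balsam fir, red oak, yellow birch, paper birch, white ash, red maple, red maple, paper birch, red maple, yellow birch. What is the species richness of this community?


Total individuals logged = 14
Distinct species (count of individuals): black cherry (1), balsam fir (2), white ash (2), basswood (1), red oak (1), yellow birch (2), paper birch (2), red maple (3)
Species richness = number of distinct species = 8

8


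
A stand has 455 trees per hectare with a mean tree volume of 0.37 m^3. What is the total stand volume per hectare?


V_stand = 455 * 0.37 = 168.35 ≈ 168.4 m^3/ha

168.4 m^3/ha


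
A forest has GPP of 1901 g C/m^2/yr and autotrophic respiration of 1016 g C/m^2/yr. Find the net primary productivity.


NPP = GPP - Ra = 1901 - 1016 = 885 g C/m^2/yr

885 g C/m^2/yr


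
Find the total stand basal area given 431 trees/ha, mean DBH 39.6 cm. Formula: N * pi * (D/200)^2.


(D/200)^2 = (39.6/200)^2 = 0.198^2 = 0.039204
Individual BA = 3.141593 * 0.039204 = 0.123163 m^2
Stand BA = 431 * 0.123163 = 53.0833 ≈ 53.08 m^2/ha

53.08 m^2/ha


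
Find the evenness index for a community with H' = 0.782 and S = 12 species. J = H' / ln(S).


ln(12) = 2.48491
J = H' / ln(S) = 0.782 / 2.48491 = 0.314700 ≈ 0.3147

0.3147


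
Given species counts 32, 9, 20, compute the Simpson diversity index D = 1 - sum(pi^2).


Total N = 32 + 9 + 20 = 61
Per-species terms:
  p = 32/61 = 0.524590; p^2 = 0.524590^2 = 0.275195
  p = 9/61 = 0.147541; p^2 = 0.147541^2 = 0.021768
  p = 20/61 = 0.327869; p^2 = 0.327869^2 = 0.107498
sum(p^2) = 0.275195 + 0.021768 + 0.107498 = 0.404461
D = 1 - 0.404461 = 0.595539 ≈ 0.5955

0.5955


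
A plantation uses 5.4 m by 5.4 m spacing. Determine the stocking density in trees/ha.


N = 10000 / 5.4^2 = 10000 / 29.16 = 342.936 ≈ 343 trees/ha

343 trees/ha


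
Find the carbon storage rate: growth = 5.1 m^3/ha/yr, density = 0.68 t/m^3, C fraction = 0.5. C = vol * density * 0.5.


C = 5.1 * 0.68 * 0.5 = 1.734 ≈ 1.73 t C/ha/yr

1.73 t C/ha/yr


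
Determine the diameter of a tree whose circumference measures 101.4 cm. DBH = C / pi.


DBH = C / pi = 101.4 / 3.141593 = 32.2766 ≈ 32.28 cm

32.28 cm


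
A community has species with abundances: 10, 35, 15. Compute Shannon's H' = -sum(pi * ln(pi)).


Total N = 10 + 35 + 15 = 60
Per-species terms:
  p = 10/60 = 0.166667; ln(p) = -1.791757; p*ln(p) = 0.166667 * (-1.791757) = -0.298627
  p = 35/60 = 0.583333; ln(p) = -0.538997; p*ln(p) = 0.583333 * (-0.538997) = -0.314415
  p = 15/60 = 0.250000; ln(p) = -1.386294; p*ln(p) = 0.250000 * (-1.386294) = -0.346574
sum(p*ln(p)) = (-0.298627) + (-0.314415) + (-0.346574) = -0.959616
H' = -(-0.959616) = 0.959616 ≈ 0.9596

0.9596


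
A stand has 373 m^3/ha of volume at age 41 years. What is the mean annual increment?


MAI = 373 / 41 = 9.0976 ≈ 9.10 m^3/ha/yr

9.10 m^3/ha/yr


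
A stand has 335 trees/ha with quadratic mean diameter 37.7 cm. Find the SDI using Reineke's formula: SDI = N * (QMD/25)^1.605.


QMD/25 = 37.7/25 = 1.508
(1.508)^1.605 = exp(1.605 * ln(1.508)) = exp(1.605 * 0.410784) = exp(0.659308) = 1.93345
SDI = 335 * 1.93345 = 647.706 ≈ 648

648


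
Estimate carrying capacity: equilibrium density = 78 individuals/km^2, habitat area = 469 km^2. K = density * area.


K = 78 * 469 = 36582 individuals

36582 individuals


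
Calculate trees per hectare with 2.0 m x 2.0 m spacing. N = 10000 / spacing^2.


N = 10000 / 2.0^2 = 10000 / 4 = 2500.00 ≈ 2500 trees/ha

2500 trees/ha


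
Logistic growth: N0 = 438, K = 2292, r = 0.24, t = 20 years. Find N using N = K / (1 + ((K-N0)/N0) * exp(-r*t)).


(K - N0)/N0 = (2292 - 438)/438 = 1854/438 = 4.23288
r*t = 0.24 * 20 = 4.8; exp(-4.8) = 0.00822975
4.23288 * 0.00822975 = 0.0348355
1 + 0.0348355 = 1.03484
N = 2292 / 1.03484 = 2214.84 ≈ 2215

2215


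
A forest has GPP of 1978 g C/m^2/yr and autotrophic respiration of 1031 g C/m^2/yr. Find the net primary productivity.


NPP = GPP - Ra = 1978 - 1031 = 947 g C/m^2/yr

947 g C/m^2/yr


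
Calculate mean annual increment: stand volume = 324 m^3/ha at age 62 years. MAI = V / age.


MAI = 324 / 62 = 5.2258 ≈ 5.23 m^3/ha/yr

5.23 m^3/ha/yr


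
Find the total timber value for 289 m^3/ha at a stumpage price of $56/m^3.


Value = 289 * 56 = $16184/ha

$16184/ha
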